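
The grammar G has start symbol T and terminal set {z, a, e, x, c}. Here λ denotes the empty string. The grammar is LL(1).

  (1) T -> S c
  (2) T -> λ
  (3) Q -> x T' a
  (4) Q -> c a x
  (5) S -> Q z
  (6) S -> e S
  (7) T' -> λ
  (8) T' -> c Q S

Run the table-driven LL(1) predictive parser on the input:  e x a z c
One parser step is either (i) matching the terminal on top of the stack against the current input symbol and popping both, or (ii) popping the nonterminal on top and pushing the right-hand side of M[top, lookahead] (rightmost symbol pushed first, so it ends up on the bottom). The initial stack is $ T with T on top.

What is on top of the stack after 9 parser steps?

     Stack         Input        Action
  1  $ T           e x a z c $  expand T -> S c
  2  $ c S         e x a z c $  expand S -> e S
  3  $ c S e       e x a z c $  match e
  4  $ c S         x a z c $    expand S -> Q z
  5  $ c z Q       x a z c $    expand Q -> x T' a
  6  $ c z a T' x  x a z c $    match x
  7  $ c z a T'    a z c $      expand T' -> λ
  8  $ c z a       a z c $      match a
  9  $ c z         z c $        match z
Stack after step 9: $ c (top = c).

c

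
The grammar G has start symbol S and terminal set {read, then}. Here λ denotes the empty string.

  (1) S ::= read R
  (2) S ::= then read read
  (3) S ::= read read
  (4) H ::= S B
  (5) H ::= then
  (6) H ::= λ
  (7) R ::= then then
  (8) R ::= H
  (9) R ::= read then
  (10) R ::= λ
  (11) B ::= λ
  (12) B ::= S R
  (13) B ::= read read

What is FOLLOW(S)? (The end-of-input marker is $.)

FIRST(S): from S::=read R we get {read}; from S::=then read read we get {then}; from S::=read read we get {read}. So FIRST(S) = {read, then}.
FIRST(H): from H::=S B we get {read, then}; from H::=then we get {then}; from H::=λ we get {λ}. So FIRST(H) = {λ, read, then}.
FIRST(B): from B::=λ we get {λ}; from B::=S R we get {read, then}; from B::=read read we get {read}. So FIRST(B) = {λ, read, then}.
FIRST(R): from R::=then then we get {then}; from R::=H we get {λ, read, then}; from R::=read then we get {read}; from R::=λ we get {λ}. So FIRST(R) = {λ, read, then}.
FOLLOW(S) includes $ since S is the start symbol.
FOLLOW(S): in H::=S B, S is followed by B with FIRST {λ, read, then}; in H::=S B, the suffix after S is nullable, so FOLLOW(S) ⊇ FOLLOW(H) = {$, read, then}; in B::=S R, S is followed by R with FIRST {λ, read, then}; in B::=S R, the suffix after S is nullable, so FOLLOW(S) ⊇ FOLLOW(B) = {$, read, then}. Thus FOLLOW(S) = {$, read, then}.
FOLLOW(H): in R::=H, the suffix after H is empty, so FOLLOW(H) ⊇ FOLLOW(R) = {$, read, then}. Thus FOLLOW(H) = {$, read, then}.
FOLLOW(B): in H::=S B, the suffix after B is empty, so FOLLOW(B) ⊇ FOLLOW(H) = {$, read, then}. Thus FOLLOW(B) = {$, read, then}.
FOLLOW(R): in S::=read R, the suffix after R is empty, so FOLLOW(R) ⊇ FOLLOW(S) = {$, read, then}; in B::=S R, the suffix after R is empty, so FOLLOW(R) ⊇ FOLLOW(B) = {$, read, then}. Thus FOLLOW(R) = {$, read, then}.

{$, read, then}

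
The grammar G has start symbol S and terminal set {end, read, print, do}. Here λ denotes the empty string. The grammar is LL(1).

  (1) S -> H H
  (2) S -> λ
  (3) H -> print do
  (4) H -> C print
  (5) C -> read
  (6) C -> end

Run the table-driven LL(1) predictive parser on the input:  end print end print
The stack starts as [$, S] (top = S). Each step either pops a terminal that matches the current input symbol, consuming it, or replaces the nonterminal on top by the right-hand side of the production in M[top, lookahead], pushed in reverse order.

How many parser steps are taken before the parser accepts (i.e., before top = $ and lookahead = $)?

step 1: stack=$ S  input=end print end print $  — expand S -> H H
step 2: stack=$ H H  input=end print end print $  — expand H -> C print
step 3: stack=$ H print C  input=end print end print $  — expand C -> end
step 4: stack=$ H print end  input=end print end print $  — match end
step 5: stack=$ H print  input=print end print $  — match print
step 6: stack=$ H  input=end print $  — expand H -> C print
step 7: stack=$ print C  input=end print $  — expand C -> end
step 8: stack=$ print end  input=end print $  — match end
step 9: stack=$ print  input=print $  — match print
Accept reached after 9 steps.

9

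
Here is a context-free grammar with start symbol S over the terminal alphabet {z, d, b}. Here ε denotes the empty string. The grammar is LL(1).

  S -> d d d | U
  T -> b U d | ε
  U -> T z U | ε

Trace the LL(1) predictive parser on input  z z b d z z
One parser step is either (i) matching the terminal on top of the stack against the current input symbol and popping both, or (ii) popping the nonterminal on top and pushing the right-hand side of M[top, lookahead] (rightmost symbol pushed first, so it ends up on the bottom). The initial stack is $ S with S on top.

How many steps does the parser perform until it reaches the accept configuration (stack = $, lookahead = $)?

step 1: stack=$ S  input=z z b d z z $  — expand S -> U
step 2: stack=$ U  input=z z b d z z $  — expand U -> T z U
step 3: stack=$ U z T  input=z z b d z z $  — expand T -> ε
step 4: stack=$ U z  input=z z b d z z $  — match z
step 5: stack=$ U  input=z b d z z $  — expand U -> T z U
step 6: stack=$ U z T  input=z b d z z $  — expand T -> ε
step 7: stack=$ U z  input=z b d z z $  — match z
step 8: stack=$ U  input=b d z z $  — expand U -> T z U
step 9: stack=$ U z T  input=b d z z $  — expand T -> b U d
step 10: stack=$ U z d U b  input=b d z z $  — match b
step 11: stack=$ U z d U  input=d z z $  — expand U -> ε
step 12: stack=$ U z d  input=d z z $  — match d
step 13: stack=$ U z  input=z z $  — match z
step 14: stack=$ U  input=z $  — expand U -> T z U
step 15: stack=$ U z T  input=z $  — expand T -> ε
step 16: stack=$ U z  input=z $  — match z
step 17: stack=$ U  input=$  — expand U -> ε
Accept reached after 17 steps.

17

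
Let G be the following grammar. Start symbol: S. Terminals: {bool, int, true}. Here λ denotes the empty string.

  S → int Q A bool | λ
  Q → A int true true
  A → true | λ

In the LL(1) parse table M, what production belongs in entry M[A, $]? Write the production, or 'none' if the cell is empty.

FIRST(S): from S→int Q A bool we get {int}; from S→λ we get {λ}. So FIRST(S) = {λ, int}.
FIRST(A): from A→true we get {true}; from A→λ we get {λ}. So FIRST(A) = {λ, true}.
FIRST(Q): from Q→A int true true we get {int, true}. So FIRST(Q) = {int, true}.
FOLLOW(S) includes $ since S is the start symbol.
FOLLOW(A): in S→int Q A bool, A is followed by bool with FIRST {bool}; in Q→A int true true, A is followed by int true true with FIRST {int}. Thus FOLLOW(A) = {bool, int}.
For A → true: FIRST(true) = {true}, so it goes in M[A, t] for t ∈ {true}.
For A → λ: FIRST(λ) = {λ}, so it goes in M[A, t] for t ∈ {}; since λ ∈ FIRST, also for every t ∈ FOLLOW(A) = {bool, int}.
None of these place a production in M[A, $].

none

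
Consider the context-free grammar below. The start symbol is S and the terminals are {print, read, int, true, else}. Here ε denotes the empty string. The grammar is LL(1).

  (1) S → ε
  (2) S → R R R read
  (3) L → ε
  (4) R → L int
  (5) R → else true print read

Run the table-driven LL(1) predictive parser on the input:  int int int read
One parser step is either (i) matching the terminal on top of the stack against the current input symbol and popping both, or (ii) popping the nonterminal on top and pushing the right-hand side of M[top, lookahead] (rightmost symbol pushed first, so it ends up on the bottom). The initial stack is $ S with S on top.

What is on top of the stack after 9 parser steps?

     Stack             Input               Action
  1  $ S               int int int read $  expand S → R R R read
  2  $ read R R R      int int int read $  expand R → L int
  3  $ read R R int L  int int int read $  expand L → ε
  4  $ read R R int    int int int read $  match int
  5  $ read R R        int int read $      expand R → L int
  6  $ read R int L    int int read $      expand L → ε
  7  $ read R int      int int read $      match int
  8  $ read R          int read $          expand R → L int
  9  $ read int L      int read $          expand L → ε
Stack after step 9: $ read int (top = int).

int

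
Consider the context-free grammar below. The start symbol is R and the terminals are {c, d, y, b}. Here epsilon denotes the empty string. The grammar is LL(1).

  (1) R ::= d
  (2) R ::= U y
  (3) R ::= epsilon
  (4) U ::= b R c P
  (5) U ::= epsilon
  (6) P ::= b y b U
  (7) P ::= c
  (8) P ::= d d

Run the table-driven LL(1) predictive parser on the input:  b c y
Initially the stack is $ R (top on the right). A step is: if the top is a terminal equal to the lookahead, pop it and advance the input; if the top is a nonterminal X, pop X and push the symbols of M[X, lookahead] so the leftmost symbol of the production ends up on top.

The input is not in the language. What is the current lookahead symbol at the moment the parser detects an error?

y

step 1: stack=$ R  input=b c y $  — expand R ::= U y
step 2: stack=$ y U  input=b c y $  — expand U ::= b R c P
step 3: stack=$ y P c R b  input=b c y $  — match b
step 4: stack=$ y P c R  input=c y $  — expand R ::= epsilon
step 5: stack=$ y P c  input=c y $  — match c
step 6: stack=$ y P  input=y $  — error: M[P, y] is empty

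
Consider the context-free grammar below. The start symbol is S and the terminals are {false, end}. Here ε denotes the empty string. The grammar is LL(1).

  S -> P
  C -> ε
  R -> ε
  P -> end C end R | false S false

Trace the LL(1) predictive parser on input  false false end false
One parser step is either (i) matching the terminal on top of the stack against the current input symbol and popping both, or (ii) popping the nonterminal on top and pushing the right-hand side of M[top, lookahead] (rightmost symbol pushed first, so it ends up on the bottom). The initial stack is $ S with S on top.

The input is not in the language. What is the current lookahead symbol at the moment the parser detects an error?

step 1: stack=$ S  input=false false end false $  — expand S -> P
step 2: stack=$ P  input=false false end false $  — expand P -> false S false
step 3: stack=$ false S false  input=false false end false $  — match false
step 4: stack=$ false S  input=false end false $  — expand S -> P
step 5: stack=$ false P  input=false end false $  — expand P -> false S false
step 6: stack=$ false false S false  input=false end false $  — match false
step 7: stack=$ false false S  input=end false $  — expand S -> P
step 8: stack=$ false false P  input=end false $  — expand P -> end C end R
step 9: stack=$ false false R end C end  input=end false $  — match end
step 10: stack=$ false false R end C  input=false $  — error: M[C, false] is empty

false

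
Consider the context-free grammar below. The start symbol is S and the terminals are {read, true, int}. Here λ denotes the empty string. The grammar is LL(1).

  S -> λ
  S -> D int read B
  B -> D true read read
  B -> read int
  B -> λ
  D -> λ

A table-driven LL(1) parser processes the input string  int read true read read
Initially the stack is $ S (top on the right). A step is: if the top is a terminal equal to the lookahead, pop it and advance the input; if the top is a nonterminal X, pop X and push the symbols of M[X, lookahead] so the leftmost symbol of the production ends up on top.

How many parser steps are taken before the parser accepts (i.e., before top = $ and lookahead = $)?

9

step 1: stack=$ S  input=int read true read read $  — expand S -> D int read B
step 2: stack=$ B read int D  input=int read true read read $  — expand D -> λ
step 3: stack=$ B read int  input=int read true read read $  — match int
step 4: stack=$ B read  input=read true read read $  — match read
step 5: stack=$ B  input=true read read $  — expand B -> D true read read
step 6: stack=$ read read true D  input=true read read $  — expand D -> λ
step 7: stack=$ read read true  input=true read read $  — match true
step 8: stack=$ read read  input=read read $  — match read
step 9: stack=$ read  input=read $  — match read
Accept reached after 9 steps.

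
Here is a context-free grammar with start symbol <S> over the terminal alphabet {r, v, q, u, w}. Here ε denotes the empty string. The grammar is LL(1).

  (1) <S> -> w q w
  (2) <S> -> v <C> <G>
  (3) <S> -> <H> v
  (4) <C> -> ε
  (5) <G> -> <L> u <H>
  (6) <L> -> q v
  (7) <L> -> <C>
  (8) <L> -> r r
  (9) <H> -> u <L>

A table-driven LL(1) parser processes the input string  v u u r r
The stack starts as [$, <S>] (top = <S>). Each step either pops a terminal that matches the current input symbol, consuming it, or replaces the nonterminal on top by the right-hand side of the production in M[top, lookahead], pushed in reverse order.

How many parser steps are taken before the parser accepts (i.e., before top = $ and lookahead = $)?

step 1: stack=$ <S>  input=v u u r r $  — expand <S> -> v <C> <G>
step 2: stack=$ <G> <C> v  input=v u u r r $  — match v
step 3: stack=$ <G> <C>  input=u u r r $  — expand <C> -> ε
step 4: stack=$ <G>  input=u u r r $  — expand <G> -> <L> u <H>
step 5: stack=$ <H> u <L>  input=u u r r $  — expand <L> -> <C>
step 6: stack=$ <H> u <C>  input=u u r r $  — expand <C> -> ε
step 7: stack=$ <H> u  input=u u r r $  — match u
step 8: stack=$ <H>  input=u r r $  — expand <H> -> u <L>
step 9: stack=$ <L> u  input=u r r $  — match u
step 10: stack=$ <L>  input=r r $  — expand <L> -> r r
step 11: stack=$ r r  input=r r $  — match r
step 12: stack=$ r  input=r $  — match r
Accept reached after 12 steps.

12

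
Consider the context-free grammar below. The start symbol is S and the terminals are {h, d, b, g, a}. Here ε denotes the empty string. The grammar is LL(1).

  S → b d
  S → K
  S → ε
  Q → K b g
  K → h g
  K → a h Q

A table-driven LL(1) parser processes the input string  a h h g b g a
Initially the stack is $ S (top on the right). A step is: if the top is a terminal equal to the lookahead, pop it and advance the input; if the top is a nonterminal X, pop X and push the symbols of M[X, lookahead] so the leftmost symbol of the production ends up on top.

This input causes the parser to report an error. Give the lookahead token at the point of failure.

a

step 1: stack=$ S  input=a h h g b g a $  — expand S → K
step 2: stack=$ K  input=a h h g b g a $  — expand K → a h Q
step 3: stack=$ Q h a  input=a h h g b g a $  — match a
step 4: stack=$ Q h  input=h h g b g a $  — match h
step 5: stack=$ Q  input=h g b g a $  — expand Q → K b g
step 6: stack=$ g b K  input=h g b g a $  — expand K → h g
step 7: stack=$ g b g h  input=h g b g a $  — match h
step 8: stack=$ g b g  input=g b g a $  — match g
step 9: stack=$ g b  input=b g a $  — match b
step 10: stack=$ g  input=g a $  — match g
step 11: stack=$  input=a $  — error: stack empty but input remains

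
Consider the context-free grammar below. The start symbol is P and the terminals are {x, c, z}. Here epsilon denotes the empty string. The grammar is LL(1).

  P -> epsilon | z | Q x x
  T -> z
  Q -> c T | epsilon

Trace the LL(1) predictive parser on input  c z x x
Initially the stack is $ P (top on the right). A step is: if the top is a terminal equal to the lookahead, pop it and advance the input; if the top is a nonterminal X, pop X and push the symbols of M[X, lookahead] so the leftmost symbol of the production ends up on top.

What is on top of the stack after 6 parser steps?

x

step 1: stack=$ P  input=c z x x $  — expand P -> Q x x
step 2: stack=$ x x Q  input=c z x x $  — expand Q -> c T
step 3: stack=$ x x T c  input=c z x x $  — match c
step 4: stack=$ x x T  input=z x x $  — expand T -> z
step 5: stack=$ x x z  input=z x x $  — match z
step 6: stack=$ x x  input=x x $  — match x
Stack after step 6: $ x (top = x).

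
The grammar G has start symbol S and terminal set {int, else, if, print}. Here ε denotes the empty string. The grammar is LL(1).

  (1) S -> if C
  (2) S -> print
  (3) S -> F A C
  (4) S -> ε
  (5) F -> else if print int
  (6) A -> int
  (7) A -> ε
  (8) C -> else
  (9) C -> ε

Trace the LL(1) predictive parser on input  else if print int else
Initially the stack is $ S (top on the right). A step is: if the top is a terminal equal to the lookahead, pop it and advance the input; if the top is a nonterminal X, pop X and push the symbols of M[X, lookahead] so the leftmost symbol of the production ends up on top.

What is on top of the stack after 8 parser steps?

else

     Stack                    Input                     Action
  1  $ S                      else if print int else $  expand S -> F A C
  2  $ C A F                  else if print int else $  expand F -> else if print int
  3  $ C A int print if else  else if print int else $  match else
  4  $ C A int print if       if print int else $       match if
  5  $ C A int print          print int else $          match print
  6  $ C A int                int else $                match int
  7  $ C A                    else $                    expand A -> ε
  8  $ C                      else $                    expand C -> else
Stack after step 8: $ else (top = else).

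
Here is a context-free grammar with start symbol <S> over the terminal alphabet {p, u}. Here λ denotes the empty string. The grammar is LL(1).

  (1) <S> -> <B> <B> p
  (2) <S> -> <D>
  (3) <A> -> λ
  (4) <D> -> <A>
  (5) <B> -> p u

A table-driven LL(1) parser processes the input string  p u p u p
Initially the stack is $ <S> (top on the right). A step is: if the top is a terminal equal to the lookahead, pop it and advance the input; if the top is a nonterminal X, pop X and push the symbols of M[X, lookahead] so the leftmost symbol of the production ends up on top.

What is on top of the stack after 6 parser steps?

step 1: stack=$ <S>  input=p u p u p $  — expand <S> -> <B> <B> p
step 2: stack=$ p <B> <B>  input=p u p u p $  — expand <B> -> p u
step 3: stack=$ p <B> u p  input=p u p u p $  — match p
step 4: stack=$ p <B> u  input=u p u p $  — match u
step 5: stack=$ p <B>  input=p u p $  — expand <B> -> p u
step 6: stack=$ p u p  input=p u p $  — match p
Stack after step 6: $ p u (top = u).

u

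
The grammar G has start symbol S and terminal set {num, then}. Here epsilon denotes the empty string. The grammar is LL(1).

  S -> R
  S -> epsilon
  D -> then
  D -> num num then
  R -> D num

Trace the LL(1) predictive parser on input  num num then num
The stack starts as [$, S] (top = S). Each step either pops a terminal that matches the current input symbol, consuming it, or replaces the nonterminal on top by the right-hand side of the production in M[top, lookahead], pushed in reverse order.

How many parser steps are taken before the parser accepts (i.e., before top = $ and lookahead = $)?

step 1: stack=$ S  input=num num then num $  — expand S -> R
step 2: stack=$ R  input=num num then num $  — expand R -> D num
step 3: stack=$ num D  input=num num then num $  — expand D -> num num then
step 4: stack=$ num then num num  input=num num then num $  — match num
step 5: stack=$ num then num  input=num then num $  — match num
step 6: stack=$ num then  input=then num $  — match then
step 7: stack=$ num  input=num $  — match num
Accept reached after 7 steps.

7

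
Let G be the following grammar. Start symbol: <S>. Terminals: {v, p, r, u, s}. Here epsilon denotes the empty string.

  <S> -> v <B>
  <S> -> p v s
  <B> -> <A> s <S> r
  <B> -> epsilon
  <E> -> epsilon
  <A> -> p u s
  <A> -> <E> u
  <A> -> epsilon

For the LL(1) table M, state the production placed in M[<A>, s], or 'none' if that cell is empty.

<A> -> epsilon

FIRST(<S>) = {p, v}
FIRST(<E>) = {epsilon}
FIRST(<A>) = {epsilon, p, u}  (via <E> u)
FIRST(<B>) = {epsilon, p, s, u}  (via <A> s <S> r)
FOLLOW(<S>) includes $ since <S> is the start symbol.
FOLLOW(<A>): in <B>-><A> s <S> r, <A> is followed by s <S> r with FIRST {s}. Thus FOLLOW(<A>) = {s}.
For <A> -> p u s: FIRST(p u s) = {p}, so it goes in M[<A>, t] for t ∈ {p}.
For <A> -> <E> u: FIRST(<E> u) = {u}, so it goes in M[<A>, t] for t ∈ {u}.
For <A> -> epsilon: FIRST(epsilon) = {epsilon}, so it goes in M[<A>, t] for t ∈ {}; since epsilon ∈ FIRST, also for every t ∈ FOLLOW(<A>) = {s}.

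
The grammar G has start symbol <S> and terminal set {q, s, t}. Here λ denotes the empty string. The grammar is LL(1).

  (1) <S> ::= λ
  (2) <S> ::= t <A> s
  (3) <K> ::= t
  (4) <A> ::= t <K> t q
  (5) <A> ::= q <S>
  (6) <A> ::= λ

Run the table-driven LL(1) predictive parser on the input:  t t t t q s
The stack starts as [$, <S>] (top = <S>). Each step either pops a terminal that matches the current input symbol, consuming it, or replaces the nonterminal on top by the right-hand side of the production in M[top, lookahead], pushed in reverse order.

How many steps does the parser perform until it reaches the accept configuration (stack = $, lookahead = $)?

9

     Stack          Input          Action
  1  $ <S>          t t t t q s $  expand <S> ::= t <A> s
  2  $ s <A> t      t t t t q s $  match t
  3  $ s <A>        t t t q s $    expand <A> ::= t <K> t q
  4  $ s q t <K> t  t t t q s $    match t
  5  $ s q t <K>    t t q s $      expand <K> ::= t
  6  $ s q t t      t t q s $      match t
  7  $ s q t        t q s $        match t
  8  $ s q          q s $          match q
  9  $ s            s $            match s
Accept reached after 9 steps.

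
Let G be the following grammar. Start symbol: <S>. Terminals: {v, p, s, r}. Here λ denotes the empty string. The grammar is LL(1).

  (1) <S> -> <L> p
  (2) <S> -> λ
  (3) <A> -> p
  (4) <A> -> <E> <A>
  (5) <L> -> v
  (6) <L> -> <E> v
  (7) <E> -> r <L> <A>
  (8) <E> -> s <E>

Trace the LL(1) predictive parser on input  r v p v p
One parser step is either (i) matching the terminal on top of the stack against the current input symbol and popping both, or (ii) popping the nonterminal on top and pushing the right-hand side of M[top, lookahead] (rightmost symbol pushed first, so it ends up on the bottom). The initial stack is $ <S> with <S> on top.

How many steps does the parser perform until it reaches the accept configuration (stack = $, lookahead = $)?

      Stack            Input        Action
   1  $ <S>            r v p v p $  expand <S> -> <L> p
   2  $ p <L>          r v p v p $  expand <L> -> <E> v
   3  $ p v <E>        r v p v p $  expand <E> -> r <L> <A>
   4  $ p v <A> <L> r  r v p v p $  match r
   5  $ p v <A> <L>    v p v p $    expand <L> -> v
   6  $ p v <A> v      v p v p $    match v
   7  $ p v <A>        p v p $      expand <A> -> p
   8  $ p v p          p v p $      match p
   9  $ p v            v p $        match v
  10  $ p              p $          match p
Accept reached after 10 steps.

10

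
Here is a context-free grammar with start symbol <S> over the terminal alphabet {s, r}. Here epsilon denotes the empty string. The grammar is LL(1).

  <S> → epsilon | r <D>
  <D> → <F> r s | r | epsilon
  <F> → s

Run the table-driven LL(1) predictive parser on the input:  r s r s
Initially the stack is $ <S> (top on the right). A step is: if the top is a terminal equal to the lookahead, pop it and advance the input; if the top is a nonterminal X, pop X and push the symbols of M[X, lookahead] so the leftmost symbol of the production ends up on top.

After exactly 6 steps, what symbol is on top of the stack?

     Stack      Input      Action
  1  $ <S>      r s r s $  expand <S> → r <D>
  2  $ <D> r    r s r s $  match r
  3  $ <D>      s r s $    expand <D> → <F> r s
  4  $ s r <F>  s r s $    expand <F> → s
  5  $ s r s    s r s $    match s
  6  $ s r      r s $      match r
Stack after step 6: $ s (top = s).

s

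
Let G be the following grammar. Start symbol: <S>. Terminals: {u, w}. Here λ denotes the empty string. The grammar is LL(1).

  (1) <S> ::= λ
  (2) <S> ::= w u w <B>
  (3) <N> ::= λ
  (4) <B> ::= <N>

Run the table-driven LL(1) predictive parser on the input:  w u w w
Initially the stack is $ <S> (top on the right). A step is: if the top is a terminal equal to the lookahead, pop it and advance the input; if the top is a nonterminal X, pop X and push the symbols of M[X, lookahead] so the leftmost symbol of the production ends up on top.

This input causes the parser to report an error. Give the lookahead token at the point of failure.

w

     Stack        Input      Action
  1  $ <S>        w u w w $  expand <S> ::= w u w <B>
  2  $ <B> w u w  w u w w $  match w
  3  $ <B> w u    u w w $    match u
  4  $ <B> w      w w $      match w
  5  $ <B>        w $        error: M[<B>, w] is empty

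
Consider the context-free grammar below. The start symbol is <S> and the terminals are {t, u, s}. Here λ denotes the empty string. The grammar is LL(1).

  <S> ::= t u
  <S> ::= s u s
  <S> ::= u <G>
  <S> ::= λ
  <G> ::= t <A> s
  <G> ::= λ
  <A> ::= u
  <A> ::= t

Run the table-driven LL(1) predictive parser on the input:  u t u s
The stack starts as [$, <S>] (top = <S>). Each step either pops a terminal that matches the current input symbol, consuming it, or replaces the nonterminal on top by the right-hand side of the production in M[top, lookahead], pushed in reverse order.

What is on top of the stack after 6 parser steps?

s

step 1: stack=$ <S>  input=u t u s $  — expand <S> ::= u <G>
step 2: stack=$ <G> u  input=u t u s $  — match u
step 3: stack=$ <G>  input=t u s $  — expand <G> ::= t <A> s
step 4: stack=$ s <A> t  input=t u s $  — match t
step 5: stack=$ s <A>  input=u s $  — expand <A> ::= u
step 6: stack=$ s u  input=u s $  — match u
Stack after step 6: $ s (top = s).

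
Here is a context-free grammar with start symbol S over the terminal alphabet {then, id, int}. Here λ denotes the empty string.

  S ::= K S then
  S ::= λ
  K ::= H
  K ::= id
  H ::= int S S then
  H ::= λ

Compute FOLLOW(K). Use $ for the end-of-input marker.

FIRST(H): from H::=int S S then we get {int}; from H::=λ we get {λ}. So FIRST(H) = {λ, int}.
FIRST(K): from K::=H we get {λ, int}; from K::=id we get {id}. So FIRST(K) = {λ, id, int}.
FIRST(S): from S::=K S then we get {id, int, then}; from S::=λ we get {λ}. So FIRST(S) = {λ, id, int, then}.
FOLLOW(S) includes $ since S is the start symbol.
FOLLOW(S): in S::=K S then, S is followed by then with FIRST {then}; in H::=int S S then (occurrence 1), S is followed by S then with FIRST {id, int, then}; in H::=int S S then (occurrence 2), S is followed by then with FIRST {then}. Thus FOLLOW(S) = {$, id, int, then}.
FOLLOW(K): in S::=K S then, K is followed by S then with FIRST {id, int, then}. Thus FOLLOW(K) = {id, int, then}.
FOLLOW(H): in K::=H, the suffix after H is empty, so FOLLOW(H) ⊇ FOLLOW(K) = {id, int, then}. Thus FOLLOW(H) = {id, int, then}.

{id, int, then}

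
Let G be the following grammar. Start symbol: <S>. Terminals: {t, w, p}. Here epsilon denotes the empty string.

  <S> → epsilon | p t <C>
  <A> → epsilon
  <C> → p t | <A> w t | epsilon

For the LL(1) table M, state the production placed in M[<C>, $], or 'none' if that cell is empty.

<C> → epsilon

FIRST(<S>) = {epsilon, p}
FIRST(<A>) = {epsilon}
FIRST(<C>) = {epsilon, p, w}  (via <A> w t)
FOLLOW(<S>) includes $ since <S> is the start symbol.
FOLLOW(<S>): <S> appears on no right-hand side. Thus FOLLOW(<S>) = {$}.
FOLLOW(<C>): in <S>→p t <C>, the suffix after <C> is empty, so FOLLOW(<C>) ⊇ FOLLOW(<S>) = {$}. Thus FOLLOW(<C>) = {$}.
For <C> → p t: FIRST(p t) = {p}, so it goes in M[<C>, t] for t ∈ {p}.
For <C> → <A> w t: FIRST(<A> w t) = {w}, so it goes in M[<C>, t] for t ∈ {w}.
For <C> → epsilon: FIRST(epsilon) = {epsilon}, so it goes in M[<C>, t] for t ∈ {}; since epsilon ∈ FIRST, also for every t ∈ FOLLOW(<C>) = {$}.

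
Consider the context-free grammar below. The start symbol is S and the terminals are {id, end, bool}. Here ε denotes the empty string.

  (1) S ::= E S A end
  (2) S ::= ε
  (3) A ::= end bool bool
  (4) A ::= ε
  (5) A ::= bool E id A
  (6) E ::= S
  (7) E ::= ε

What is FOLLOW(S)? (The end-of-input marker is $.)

{$, bool, end, id}

FIRST(A): from A::=end bool bool we get {end}; from A::=ε we get {ε}; from A::=bool E id A we get {bool}. So FIRST(A) = {ε, bool, end}.
FIRST(S): from S::=E S A end we get {bool, end}; from S::=ε we get {ε}. So FIRST(S) = {ε, bool, end}.
FIRST(E): from E::=S we get {ε, bool, end}; from E::=ε we get {ε}. So FIRST(E) = {ε, bool, end}.
FOLLOW(S) includes $ since S is the start symbol.
FOLLOW(A): in S::=E S A end, A is followed by end with FIRST {end}; in A::=bool E id A, the suffix after A is empty (adds nothing new). Thus FOLLOW(A) = {end}.
FOLLOW(E): in S::=E S A end, E is followed by S A end with FIRST {bool, end}; in A::=bool E id A, E is followed by id A with FIRST {id}. Thus FOLLOW(E) = {bool, end, id}.
FOLLOW(S): in S::=E S A end, S is followed by A end with FIRST {bool, end}; in E::=S, the suffix after S is empty, so FOLLOW(S) ⊇ FOLLOW(E) = {bool, end, id}. Thus FOLLOW(S) = {$, bool, end, id}.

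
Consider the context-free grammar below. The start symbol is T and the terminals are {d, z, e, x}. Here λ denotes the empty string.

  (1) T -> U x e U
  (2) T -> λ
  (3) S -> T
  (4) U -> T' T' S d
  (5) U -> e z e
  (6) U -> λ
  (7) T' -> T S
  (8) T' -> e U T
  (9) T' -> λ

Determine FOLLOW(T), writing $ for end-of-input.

FIRST(T): from T->U x e U we get {d, e, x}; from T->λ we get {λ}. So FIRST(T) = {λ, d, e, x}.
FIRST(S): from S->T we get {λ, d, e, x}. So FIRST(S) = {λ, d, e, x}.
FIRST(T'): from T'->T S we get {λ, d, e, x}; from T'->e U T we get {e}; from T'->λ we get {λ}. So FIRST(T') = {λ, d, e, x}.
FIRST(U): from U->T' T' S d we get {d, e, x}; from U->e z e we get {e}; from U->λ we get {λ}. So FIRST(U) = {λ, d, e, x}.
FOLLOW(T) includes $ since T is the start symbol.
FOLLOW(T'): in U->T' T' S d (occurrence 1), T' is followed by T' S d with FIRST {d, e, x}; in U->T' T' S d (occurrence 2), T' is followed by S d with FIRST {d, e, x}. Thus FOLLOW(T') = {d, e, x}.
FOLLOW(S): in U->T' T' S d, S is followed by d with FIRST {d}; in T'->T S, the suffix after S is empty, so FOLLOW(S) ⊇ FOLLOW(T') = {d, e, x}. Thus FOLLOW(S) = {d, e, x}.
FOLLOW(T): in S->T, the suffix after T is empty, so FOLLOW(T) ⊇ FOLLOW(S) = {d, e, x}; in T'->T S, T is followed by S with FIRST {λ, d, e, x}; in T'->T S, the suffix after T is nullable, so FOLLOW(T) ⊇ FOLLOW(T') = {d, e, x}; in T'->e U T, the suffix after T is empty, so FOLLOW(T) ⊇ FOLLOW(T') = {d, e, x}. Thus FOLLOW(T) = {$, d, e, x}.
FOLLOW(U): in T->U x e U (occurrence 1), U is followed by x e U with FIRST {x}; in T->U x e U (occurrence 2), the suffix after U is empty, so FOLLOW(U) ⊇ FOLLOW(T) = {$, d, e, x}; in T'->e U T, U is followed by T with FIRST {λ, d, e, x}; in T'->e U T, the suffix after U is nullable, so FOLLOW(U) ⊇ FOLLOW(T') = {d, e, x}. Thus FOLLOW(U) = {$, d, e, x}.

{$, d, e, x}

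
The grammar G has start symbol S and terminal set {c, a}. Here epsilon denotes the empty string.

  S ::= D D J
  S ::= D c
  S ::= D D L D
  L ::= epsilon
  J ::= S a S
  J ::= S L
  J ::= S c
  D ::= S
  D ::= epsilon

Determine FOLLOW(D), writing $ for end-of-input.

FIRST(L): from L::=epsilon we get {epsilon}. So FIRST(L) = {epsilon}.
FIRST(S): from S::=D D J we get {epsilon, a, c}; from S::=D c we get {a, c}; from S::=D D L D we get {epsilon, a, c}. So FIRST(S) = {epsilon, a, c}.
FIRST(J): from J::=S a S we get {a, c}; from J::=S L we get {epsilon, a, c}; from J::=S c we get {a, c}. So FIRST(J) = {epsilon, a, c}.
FIRST(D): from D::=S we get {epsilon, a, c}; from D::=epsilon we get {epsilon}. So FIRST(D) = {epsilon, a, c}.
FOLLOW(S) includes $ since S is the start symbol.
FOLLOW(S): in J::=S a S (occurrence 1), S is followed by a S with FIRST {a}; in J::=S a S (occurrence 2), the suffix after S is empty, so FOLLOW(S) ⊇ FOLLOW(J) = {$, a, c}; in J::=S L, S is followed by L with FIRST {epsilon}; in J::=S L, the suffix after S is nullable, so FOLLOW(S) ⊇ FOLLOW(J) = {$, a, c}; in J::=S c, S is followed by c with FIRST {c}; in D::=S, the suffix after S is empty, so FOLLOW(S) ⊇ FOLLOW(D) = {$, a, c}. Thus FOLLOW(S) = {$, a, c}.
FOLLOW(J): in S::=D D J, the suffix after J is empty, so FOLLOW(J) ⊇ FOLLOW(S) = {$, a, c}. Thus FOLLOW(J) = {$, a, c}.
FOLLOW(L): in S::=D D L D, L is followed by D with FIRST {epsilon, a, c}; in S::=D D L D, the suffix after L is nullable, so FOLLOW(L) ⊇ FOLLOW(S) = {$, a, c}; in J::=S L, the suffix after L is empty, so FOLLOW(L) ⊇ FOLLOW(J) = {$, a, c}. Thus FOLLOW(L) = {$, a, c}.
FOLLOW(D): in S::=D D J (occurrence 1), D is followed by D J with FIRST {epsilon, a, c}; in S::=D D J (occurrence 1), the suffix after D is nullable, so FOLLOW(D) ⊇ FOLLOW(S) = {$, a, c}; in S::=D D J (occurrence 2), D is followed by J with FIRST {epsilon, a, c}; in S::=D D J (occurrence 2), the suffix after D is nullable, so FOLLOW(D) ⊇ FOLLOW(S) = {$, a, c}; in S::=D c, D is followed by c with FIRST {c}; in S::=D D L D (occurrence 1), D is followed by D L D with FIRST {epsilon, a, c}; in S::=D D L D (occurrence 1), the suffix after D is nullable, so FOLLOW(D) ⊇ FOLLOW(S) = {$, a, c}; in S::=D D L D (occurrence 2), D is followed by L D with FIRST {epsilon, a, c}; in S::=D D L D (occurrence 2), the suffix after D is nullable, so FOLLOW(D) ⊇ FOLLOW(S) = {$, a, c}; in S::=D D L D (occurrence 3), the suffix after D is empty, so FOLLOW(D) ⊇ FOLLOW(S) = {$, a, c}. Thus FOLLOW(D) = {$, a, c}.

{$, a, c}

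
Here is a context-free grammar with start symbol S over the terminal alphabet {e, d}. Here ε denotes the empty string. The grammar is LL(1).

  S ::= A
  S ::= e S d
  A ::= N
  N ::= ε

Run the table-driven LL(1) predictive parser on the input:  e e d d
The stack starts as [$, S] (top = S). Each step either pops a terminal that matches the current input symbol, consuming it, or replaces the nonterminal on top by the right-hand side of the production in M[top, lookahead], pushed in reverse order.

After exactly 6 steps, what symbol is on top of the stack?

     Stack      Input      Action
  1  $ S        e e d d $  expand S ::= e S d
  2  $ d S e    e e d d $  match e
  3  $ d S      e d d $    expand S ::= e S d
  4  $ d d S e  e d d $    match e
  5  $ d d S    d d $      expand S ::= A
  6  $ d d A    d d $      expand A ::= N
Stack after step 6: $ d d N (top = N).

N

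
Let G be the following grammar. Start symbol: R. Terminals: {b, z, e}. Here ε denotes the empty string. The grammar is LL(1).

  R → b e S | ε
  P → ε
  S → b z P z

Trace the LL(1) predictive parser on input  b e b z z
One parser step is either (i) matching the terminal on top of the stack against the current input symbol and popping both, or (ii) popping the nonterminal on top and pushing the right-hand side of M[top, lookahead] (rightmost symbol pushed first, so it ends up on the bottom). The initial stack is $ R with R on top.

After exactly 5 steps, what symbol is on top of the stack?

step 1: stack=$ R  input=b e b z z $  — expand R → b e S
step 2: stack=$ S e b  input=b e b z z $  — match b
step 3: stack=$ S e  input=e b z z $  — match e
step 4: stack=$ S  input=b z z $  — expand S → b z P z
step 5: stack=$ z P z b  input=b z z $  — match b
Stack after step 5: $ z P z (top = z).

z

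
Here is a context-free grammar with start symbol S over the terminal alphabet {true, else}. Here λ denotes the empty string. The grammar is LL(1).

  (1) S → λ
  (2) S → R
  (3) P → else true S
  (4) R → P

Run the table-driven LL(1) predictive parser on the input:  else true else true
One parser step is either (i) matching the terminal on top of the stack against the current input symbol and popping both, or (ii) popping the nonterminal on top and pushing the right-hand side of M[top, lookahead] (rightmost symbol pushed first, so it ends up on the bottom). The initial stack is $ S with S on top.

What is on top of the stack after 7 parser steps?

P

step 1: stack=$ S  input=else true else true $  — expand S → R
step 2: stack=$ R  input=else true else true $  — expand R → P
step 3: stack=$ P  input=else true else true $  — expand P → else true S
step 4: stack=$ S true else  input=else true else true $  — match else
step 5: stack=$ S true  input=true else true $  — match true
step 6: stack=$ S  input=else true $  — expand S → R
step 7: stack=$ R  input=else true $  — expand R → P
Stack after step 7: $ P (top = P).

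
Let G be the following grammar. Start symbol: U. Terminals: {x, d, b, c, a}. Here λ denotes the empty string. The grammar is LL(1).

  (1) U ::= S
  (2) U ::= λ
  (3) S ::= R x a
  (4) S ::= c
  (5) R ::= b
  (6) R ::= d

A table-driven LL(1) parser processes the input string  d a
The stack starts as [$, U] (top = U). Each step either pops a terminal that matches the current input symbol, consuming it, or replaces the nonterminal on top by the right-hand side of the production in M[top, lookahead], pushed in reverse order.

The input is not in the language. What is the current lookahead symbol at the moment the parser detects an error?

a

     Stack    Input  Action
  1  $ U      d a $  expand U ::= S
  2  $ S      d a $  expand S ::= R x a
  3  $ a x R  d a $  expand R ::= d
  4  $ a x d  d a $  match d
  5  $ a x    a $    error: top is terminal x but lookahead is a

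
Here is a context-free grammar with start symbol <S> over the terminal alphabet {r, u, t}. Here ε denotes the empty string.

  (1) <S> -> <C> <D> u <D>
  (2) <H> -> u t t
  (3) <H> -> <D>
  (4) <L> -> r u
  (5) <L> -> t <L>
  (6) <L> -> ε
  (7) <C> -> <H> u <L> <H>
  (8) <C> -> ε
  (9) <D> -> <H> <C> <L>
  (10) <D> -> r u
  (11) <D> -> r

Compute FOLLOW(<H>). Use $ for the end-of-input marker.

{$, r, t, u}

FIRST(<L>): from <L>->r u we get {r}; from <L>->t <L> we get {t}; from <L>->ε we get {ε}. So FIRST(<L>) = {ε, r, t}.
FIRST(<S>): from <S>-><C> <D> u <D> we get {r, u}. So FIRST(<S>) = {r, u}.
FIRST(<H>): from <H>->u t t we get {u}; from <H>-><D> we get {r, u}. So FIRST(<H>) = {r, u}.
FIRST(<C>): from <C>-><H> u <L> <H> we get {r, u}; from <C>->ε we get {ε}. So FIRST(<C>) = {ε, r, u}.
FIRST(<D>): from <D>-><H> <C> <L> we get {r, u}; from <D>->r u we get {r}; from <D>->r we get {r}. So FIRST(<D>) = {r, u}.
FOLLOW(<S>) includes $ since <S> is the start symbol.
FOLLOW(<S>): <S> appears on no right-hand side. Thus FOLLOW(<S>) = {$}.
FOLLOW(<H>): in <C>-><H> u <L> <H> (occurrence 1), <H> is followed by u <L> <H> with FIRST {u}; in <C>-><H> u <L> <H> (occurrence 2), the suffix after <H> is empty, so FOLLOW(<H>) ⊇ FOLLOW(<C>) = {$, r, t, u}; in <D>-><H> <C> <L>, <H> is followed by <C> <L> with FIRST {ε, r, t, u}; in <D>-><H> <C> <L>, the suffix after <H> is nullable, so FOLLOW(<H>) ⊇ FOLLOW(<D>) = {$, r, t, u}. Thus FOLLOW(<H>) = {$, r, t, u}.
FOLLOW(<D>): in <S>-><C> <D> u <D> (occurrence 1), <D> is followed by u <D> with FIRST {u}; in <S>-><C> <D> u <D> (occurrence 2), the suffix after <D> is empty, so FOLLOW(<D>) ⊇ FOLLOW(<S>) = {$}; in <H>-><D>, the suffix after <D> is empty, so FOLLOW(<D>) ⊇ FOLLOW(<H>) = {$, r, t, u}. Thus FOLLOW(<D>) = {$, r, t, u}.
FOLLOW(<L>): in <L>->t <L>, the suffix after <L> is empty (adds nothing new); in <C>-><H> u <L> <H>, <L> is followed by <H> with FIRST {r, u}; in <D>-><H> <C> <L>, the suffix after <L> is empty, so FOLLOW(<L>) ⊇ FOLLOW(<D>) = {$, r, t, u}. Thus FOLLOW(<L>) = {$, r, t, u}.
FOLLOW(<C>): in <S>-><C> <D> u <D>, <C> is followed by <D> u <D> with FIRST {r, u}; in <D>-><H> <C> <L>, <C> is followed by <L> with FIRST {ε, r, t}; in <D>-><H> <C> <L>, the suffix after <C> is nullable, so FOLLOW(<C>) ⊇ FOLLOW(<D>) = {$, r, t, u}. Thus FOLLOW(<C>) = {$, r, t, u}.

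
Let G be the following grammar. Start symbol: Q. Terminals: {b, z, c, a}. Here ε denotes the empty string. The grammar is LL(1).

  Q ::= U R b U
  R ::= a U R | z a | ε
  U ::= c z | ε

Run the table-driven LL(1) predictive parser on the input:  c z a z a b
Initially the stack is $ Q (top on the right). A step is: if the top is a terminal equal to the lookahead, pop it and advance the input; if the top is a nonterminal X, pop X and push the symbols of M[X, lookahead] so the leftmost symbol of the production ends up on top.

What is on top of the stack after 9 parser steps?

     Stack        Input          Action
  1  $ Q          c z a z a b $  expand Q ::= U R b U
  2  $ U b R U    c z a z a b $  expand U ::= c z
  3  $ U b R z c  c z a z a b $  match c
  4  $ U b R z    z a z a b $    match z
  5  $ U b R      a z a b $      expand R ::= a U R
  6  $ U b R U a  a z a b $      match a
  7  $ U b R U    z a b $        expand U ::= ε
  8  $ U b R      z a b $        expand R ::= z a
  9  $ U b a z    z a b $        match z
Stack after step 9: $ U b a (top = a).

a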